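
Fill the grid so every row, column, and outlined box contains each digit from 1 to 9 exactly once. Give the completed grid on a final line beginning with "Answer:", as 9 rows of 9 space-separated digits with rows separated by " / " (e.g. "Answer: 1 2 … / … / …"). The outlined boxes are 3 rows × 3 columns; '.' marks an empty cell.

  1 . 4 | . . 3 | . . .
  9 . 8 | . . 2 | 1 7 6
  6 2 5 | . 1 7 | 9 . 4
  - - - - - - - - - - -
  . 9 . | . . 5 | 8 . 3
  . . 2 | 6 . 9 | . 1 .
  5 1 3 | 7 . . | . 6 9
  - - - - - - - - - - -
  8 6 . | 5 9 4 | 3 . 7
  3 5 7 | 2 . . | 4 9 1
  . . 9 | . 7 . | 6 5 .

Step 1. [r6c5∈{2,4,8}] row 6 places 4 nowhere but r6c5, so r6c5=4.
Step 2. [r3c4∈{8}] r3c4's peers cover all but 8 ⇒ r3c4=8.
Step 3. [r9c9∈{2,8}] r9c9 is the only open cell in box 9 admitting 8, so r9c9=8.
Step 4. [r5c2∈{4,7,8}] in col 2, 8 fits only at r5c2. So r5c2=8.
Step 5. [r5c1∈{4,7}] row 5 places 4 nowhere but r5c1 ⇒ r5c1=4.
Step 6. [r1c9∈{2,5}] in col 9, 2 fits only at r1c9. So r1c9=2.
Step 7. [r1c5∈{5,6}] 6 has one home in row 1: r1c5 ⇒ r1c5=6.
Step 8. [r9c4∈{1,3}] across row 9, 3 lands solely at r9c4 ⇒ r9c4=3.
Step 9. [r5c7∈{5,7}] row 5 places 7 nowhere but r5c7. So r5c7=7.
Step 10. [r4c5∈{2}] r4c5 has the single candidate 2. So r4c5=2.
Step 11. [r8c6∈{6,8}] r8c6 is the only open cell in row 8 admitting 6, so r8c6=6.
Step 12. [r9c2∈{4}] nothing but 4 survives at r9c2. So r9c2=4.
Step 13. [r2c5∈{5}] r2c5 is down to just 5. So r2c5=5.
Step 14. [r1c2∈{7}] r1c2 is down to just 7, so r1c2=7.
Step 15. [r2c4∈{4}] only 4 remains possible at r2c4 ⇒ r2c4=4.
Step 16. [r2c2∈{3}] r2c2 is down to just 3, so r2c2=3.
Step 17. [r1c7∈{5}] only 5 remains possible at r1c7 ⇒ r1c7=5.
Step 18. [r4c1∈{7}] r4c1 is down to just 7, so r4c1=7.
Step 19. [r1c8∈{8}] r1c8's peers cover all but 8. So r1c8=8.
Step 20. [r6c6∈{8}] r6c6 is down to just 8, so r6c6=8.
Step 21. [r9c1∈{2}] r9c1 is down to just 2 ⇒ r9c1=2.
Step 22. [r4c3∈{6}] only 6 remains possible at r4c3 ⇒ r4c3=6.
Step 23. [r9c6∈{1}] r9c6 has the single candidate 1. So r9c6=1.
Step 24. [r7c8∈{2}] nothing but 2 survives at r7c8. So r7c8=2.
Step 25. [r6c7∈{2}] r6c7 is down to just 2. So r6c7=2.
Step 26. [r5c9∈{5}] nothing but 5 survives at r5c9, so r5c9=5.
Step 27. [r7c3∈{1}] r7c3 is down to just 1 ⇒ r7c3=1.
Step 28. [r5c5∈{3}] r5c5's peers cover all but 3, so r5c5=3.
Step 29. [r3c8∈{3}] nothing but 3 survives at r3c8. So r3c8=3.
Step 30. [r4c8∈{4}] nothing but 4 survives at r4c8, so r4c8=4.
Step 31. [r8c5∈{8}] r8c5's peers cover all but 8. So r8c5=8.
Step 32. [r4c4∈{1}] r4c4's peers cover all but 1. So r4c4=1.
Step 33. [r1c4∈{9}] r1c4 has the single candidate 9. So r1c4=9.

Answer: 1 7 4 9 6 3 5 8 2 / 9 3 8 4 5 2 1 7 6 / 6 2 5 8 1 7 9 3 4 / 7 9 6 1 2 5 8 4 3 / 4 8 2 6 3 9 7 1 5 / 5 1 3 7 4 8 2 6 9 / 8 6 1 5 9 4 3 2 7 / 3 5 7 2 8 6 4 9 1 / 2 4 9 3 7 1 6 5 8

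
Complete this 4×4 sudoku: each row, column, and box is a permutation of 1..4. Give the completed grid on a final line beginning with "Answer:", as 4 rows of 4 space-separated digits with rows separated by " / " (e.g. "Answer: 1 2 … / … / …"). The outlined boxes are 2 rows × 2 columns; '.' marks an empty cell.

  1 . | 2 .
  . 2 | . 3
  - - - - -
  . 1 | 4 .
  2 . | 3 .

Step 1. [r1c2∈{3,4}] in row 1, 3 fits only at r1c2. So r1c2=3.
Step 2. [r4c2∈{4}] r4c2's peers cover all but 4 ⇒ r4c2=4.
Step 3. [r3c1∈{3}] nothing but 3 survives at r3c1, so r3c1=3.
Step 4. [r2c3∈{1}] r2c3 has the single candidate 1. So r2c3=1.
Step 5. [r1c4∈{4}] only 4 remains possible at r1c4, so r1c4=4.
Step 6. [r4c4∈{1}] r4c4's peers cover all but 1. So r4c4=1.
Step 7. [r3c4∈{2}] r3c4 is down to just 2. So r3c4=2.
Step 8. [r2c1∈{4}] only 4 remains possible at r2c1. So r2c1=4.

Answer: 1 3 2 4 / 4 2 1 3 / 3 1 4 2 / 2 4 3 1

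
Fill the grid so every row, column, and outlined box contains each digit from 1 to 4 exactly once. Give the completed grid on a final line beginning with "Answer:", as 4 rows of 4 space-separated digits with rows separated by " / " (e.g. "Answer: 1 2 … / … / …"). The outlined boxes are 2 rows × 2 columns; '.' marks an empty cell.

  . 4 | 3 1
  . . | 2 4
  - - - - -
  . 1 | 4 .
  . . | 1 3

Step 1. [r3c1∈{2,3}] row 3 places 3 nowhere but r3c1 ⇒ r3c1=3.
Step 2. [r1c1∈{2}] r1c1 has the single candidate 2 ⇒ r1c1=2.
Step 3. [r4c1∈{4}] r4c1 has the single candidate 4 ⇒ r4c1=4.
Step 4. [r2c1∈{1}] r2c1 has the single candidate 1 ⇒ r2c1=1.
Step 5. [r2c2∈{3}] r2c2's peers cover all but 3. So r2c2=3.
Step 6. [r4c2∈{2}] only 2 remains possible at r4c2, so r4c2=2.
Step 7. [r3c4∈{2}] only 2 remains possible at r3c4. So r3c4=2.

Answer: 2 4 3 1 / 1 3 2 4 / 3 1 4 2 / 4 2 1 3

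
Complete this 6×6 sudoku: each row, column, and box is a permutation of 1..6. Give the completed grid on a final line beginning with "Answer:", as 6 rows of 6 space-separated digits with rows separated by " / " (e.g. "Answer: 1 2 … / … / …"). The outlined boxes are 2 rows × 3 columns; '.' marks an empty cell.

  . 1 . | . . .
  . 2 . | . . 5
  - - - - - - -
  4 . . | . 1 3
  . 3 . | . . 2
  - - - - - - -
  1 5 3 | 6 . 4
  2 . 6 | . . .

Step 1. [r4c5∈{4,5,6}] r4c5 is the only open cell in box 4 admitting 6. So r4c5=6.
Step 2. [r4c1∈{5}] only 5 remains possible at r4c1. So r4c1=5.
Step 3. [r2c4∈{1,3,4}] row 2 places 1 nowhere but r2c4. So r2c4=1.
Step 4. [r1c4∈{2,3,4}] across col 4, 2 lands solely at r1c4, so r1c4=2.
Step 5. [r6c5∈{3,5}] col 5 places 5 nowhere but r6c5, so r6c5=5.
Step 6. [r2c1∈{3,6}] in row 2, 6 fits only at r2c1 ⇒ r2c1=6.
Step 7. [r2c5∈{3,4}] in row 2, 3 fits only at r2c5. So r2c5=3.
Step 8. [r2c3∈{4}] nothing but 4 survives at r2c3 ⇒ r2c3=4.
Step 9. [r1c6∈{6}] r1c6's peers cover all but 6, so r1c6=6.
Step 10. [r4c3∈{1}] r4c3 is down to just 1. So r4c3=1.
Step 11. [r5c5∈{2}] r5c5's peers cover all but 2. So r5c5=2.
Step 12. [r1c1∈{3}] nothing but 3 survives at r1c1, so r1c1=3.
Step 13. [r1c5∈{4}] only 4 remains possible at r1c5. So r1c5=4.
Step 14. [r6c6∈{1}] r6c6 is down to just 1, so r6c6=1.
Step 15. [r4c4∈{4}] r4c4 is down to just 4, so r4c4=4.
Step 16. [r3c4∈{5}] r3c4 is down to just 5. So r3c4=5.
Step 17. [r6c2∈{4}] only 4 remains possible at r6c2. So r6c2=4.
Step 18. [r6c4∈{3}] nothing but 3 survives at r6c4 ⇒ r6c4=3.
Step 19. [r1c3∈{5}] r1c3 is down to just 5. So r1c3=5.
Step 20. [r3c2∈{6}] r3c2 is down to just 6, so r3c2=6.
Step 21. [r3c3∈{2}] r3c3 is down to just 2 ⇒ r3c3=2.

Answer: 3 1 5 2 4 6 / 6 2 4 1 3 5 / 4 6 2 5 1 3 / 5 3 1 4 6 2 / 1 5 3 6 2 4 / 2 4 6 3 5 1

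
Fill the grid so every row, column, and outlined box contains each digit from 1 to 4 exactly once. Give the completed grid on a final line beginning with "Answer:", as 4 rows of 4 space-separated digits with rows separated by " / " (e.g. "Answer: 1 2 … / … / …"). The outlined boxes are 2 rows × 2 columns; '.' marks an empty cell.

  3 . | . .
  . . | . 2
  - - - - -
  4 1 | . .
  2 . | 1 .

Step 1. [r1c3∈{4}] r1c3 has the single candidate 4 ⇒ r1c3=4.
Step 2. [r3c4∈{3}] r3c4 is down to just 3. So r3c4=3.
Step 3. [r1c2∈{2}] only 2 remains possible at r1c2 ⇒ r1c2=2.
Step 4. [r1c4∈{1}] only 1 remains possible at r1c4, so r1c4=1.
Step 5. [r4c2∈{3}] nothing but 3 survives at r4c2. So r4c2=3.
Step 6. [r4c4∈{4}] only 4 remains possible at r4c4. So r4c4=4.
Step 7. [r2c1∈{1}] nothing but 1 survives at r2c1. So r2c1=1.
Step 8. [r2c2∈{4}] nothing but 4 survives at r2c2, so r2c2=4.
Step 9. [r3c3∈{2}] r3c3 is down to just 2 ⇒ r3c3=2.
Step 10. [r2c3∈{3}] r2c3's peers cover all but 3. So r2c3=3.

Answer: 3 2 4 1 / 1 4 3 2 / 4 1 2 3 / 2 3 1 4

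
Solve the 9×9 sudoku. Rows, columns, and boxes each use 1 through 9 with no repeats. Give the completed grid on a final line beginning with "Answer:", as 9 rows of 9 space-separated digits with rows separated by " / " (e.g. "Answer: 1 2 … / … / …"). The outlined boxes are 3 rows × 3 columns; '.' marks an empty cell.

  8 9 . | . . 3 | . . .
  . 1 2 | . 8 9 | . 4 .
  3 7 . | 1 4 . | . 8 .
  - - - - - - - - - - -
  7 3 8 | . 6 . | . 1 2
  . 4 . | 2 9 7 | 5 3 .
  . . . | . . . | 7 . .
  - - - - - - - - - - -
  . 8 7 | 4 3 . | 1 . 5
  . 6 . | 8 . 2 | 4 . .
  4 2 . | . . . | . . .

Step 1. [r4c4∈{5}] r4c4 has the single candidate 5. So r4c4=5.
Step 2. [r9c4∈{6,7,9}] in col 4, 9 fits only at r9c4, so r9c4=9.
Step 3. [r6c5∈{1}] r6c5's peers cover all but 1, so r6c5=1.
Step 4. [r2c1∈{5,6}] r2c1 is the only open cell in row 2 admitting 5, so r2c1=5.
Step 5. [r3c3∈{6}] only 6 remains possible at r3c3, so r3c3=6.
Step 6. [r1c5∈{2,5,7}] in col 5, 2 fits only at r1c5 ⇒ r1c5=2.
Step 7. [r1c7∈{6}] only 6 remains possible at r1c7. So r1c7=6.
Step 8. [r7c1∈{9}] nothing but 9 survives at r7c1 ⇒ r7c1=9.
Step 9. [r6c9∈{4,6,8,9}] 4 has one home in col 9: r6c9 ⇒ r6c9=4.
Step 10. [r5c3∈{1}] r5c3 is down to just 1 ⇒ r5c3=1.
Step 11. [r1c4∈{7}] r1c4's peers cover all but 7 ⇒ r1c4=7.
Step 12. [r2c9∈{3,7}] in row 2, 7 fits only at r2c9 ⇒ r2c9=7.
Step 13. [r9c6∈{1,5,6}] row 9 places 1 nowhere but r9c6 ⇒ r9c6=1.
Step 14. [r6c3∈{5,9}] r6c3 is the only open cell in col 3 admitting 9. So r6c3=9.
Step 15. [r6c8∈{6}] r6c8's peers cover all but 6 ⇒ r6c8=6.
Step 16. [r9c8∈{7}] only 7 remains possible at r9c8 ⇒ r9c8=7.
Step 17. [r9c9∈{3,6,8}] 6 has one home in row 9: r9c9. So r9c9=6.
Step 18. [r8c9∈{3,9}] in col 9, 3 fits only at r8c9. So r8c9=3.
Step 19. [r9c5∈{5}] r9c5 is down to just 5, so r9c5=5.
Step 20. [r4c7∈{9}] nothing but 9 survives at r4c7 ⇒ r4c7=9.
Step 21. [r6c2∈{5}] r6c2's peers cover all but 5, so r6c2=5.
Step 22. [r8c8∈{9}] r8c8 is down to just 9, so r8c8=9.
Step 23. [r6c4∈{3}] r6c4's peers cover all but 3. So r6c4=3.
Step 24. [r6c6∈{8}] r6c6's peers cover all but 8. So r6c6=8.
Step 25. [r4c6∈{4}] r4c6 has the single candidate 4. So r4c6=4.
Step 26. [r7c6∈{6}] r7c6 has the single candidate 6. So r7c6=6.
Step 27. [r2c7∈{3}] nothing but 3 survives at r2c7, so r2c7=3.
Step 28. [r9c7∈{8}] r9c7's peers cover all but 8, so r9c7=8.
Step 29. [r5c1∈{6}] r5c1 is down to just 6 ⇒ r5c1=6.
Step 30. [r8c1∈{1}] r8c1's peers cover all but 1, so r8c1=1.
Step 31. [r6c1∈{2}] r6c1's peers cover all but 2 ⇒ r6c1=2.
Step 32. [r3c7∈{2}] only 2 remains possible at r3c7, so r3c7=2.
Step 33. [r8c3∈{5}] nothing but 5 survives at r8c3. So r8c3=5.
Step 34. [r1c8∈{5}] r1c8's peers cover all but 5 ⇒ r1c8=5.
Step 35. [r2c4∈{6}] r2c4's peers cover all but 6. So r2c4=6.
Step 36. [r8c5∈{7}] r8c5 is down to just 7, so r8c5=7.
Step 37. [r3c6∈{5}] nothing but 5 survives at r3c6. So r3c6=5.
Step 38. [r9c3∈{3}] r9c3 is down to just 3. So r9c3=3.
Step 39. [r5c9∈{8}] nothing but 8 survives at r5c9, so r5c9=8.
Step 40. [r1c3∈{4}] only 4 remains possible at r1c3. So r1c3=4.
Step 41. [r1c9∈{1}] r1c9 is down to just 1, so r1c9=1.
Step 42. [r3c9∈{9}] nothing but 9 survives at r3c9, so r3c9=9.
Step 43. [r7c8∈{2}] r7c8 has the single candidate 2. So r7c8=2.

Answer: 8 9 4 7 2 3 6 5 1 / 5 1 2 6 8 9 3 4 7 / 3 7 6 1 4 5 2 8 9 / 7 3 8 5 6 4 9 1 2 / 6 4 1 2 9 7 5 3 8 / 2 5 9 3 1 8 7 6 4 / 9 8 7 4 3 6 1 2 5 / 1 6 5 8 7 2 4 9 3 / 4 2 3 9 5 1 8 7 6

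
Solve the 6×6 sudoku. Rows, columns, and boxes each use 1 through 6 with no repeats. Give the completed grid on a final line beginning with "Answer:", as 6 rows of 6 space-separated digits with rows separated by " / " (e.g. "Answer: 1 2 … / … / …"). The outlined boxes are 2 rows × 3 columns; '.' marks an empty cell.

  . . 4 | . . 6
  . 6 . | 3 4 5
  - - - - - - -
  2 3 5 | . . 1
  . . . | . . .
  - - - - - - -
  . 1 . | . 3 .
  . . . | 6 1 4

Step 1. [r2c3∈{1,2}] across row 2, 2 lands solely at r2c3, so r2c3=2.
Step 2. [r5c1∈{4,5,6}] 4 has one home in row 5: r5c1. So r5c1=4.
Step 3. [r1c1∈{1,3,5}] across row 1, 3 lands solely at r1c1. So r1c1=3.
Step 4. [r4c5∈{2,5,6}] in col 5, 5 fits only at r4c5, so r4c5=5.
Step 5. [r4c1∈{1,6}] 6 has one home in col 1: r4c1, so r4c1=6.
Step 6. [r5c6∈{2}] r5c6 is down to just 2. So r5c6=2.
Step 7. [r4c4∈{2,4}] r4c4 is the only open cell in row 4 admitting 2 ⇒ r4c4=2.
Step 8. [r6c2∈{2,5}] 2 has one home in row 6: r6c2, so r6c2=2.
Step 9. [r4c3∈{1}] r4c3 has the single candidate 1 ⇒ r4c3=1.
Step 10. [r5c3∈{6}] only 6 remains possible at r5c3 ⇒ r5c3=6.
Step 11. [r4c2∈{4}] r4c2 has the single candidate 4 ⇒ r4c2=4.
Step 12. [r3c4∈{4}] only 4 remains possible at r3c4 ⇒ r3c4=4.
Step 13. [r6c3∈{3}] r6c3 is down to just 3 ⇒ r6c3=3.
Step 14. [r3c5∈{6}] r3c5 is down to just 6 ⇒ r3c5=6.
Step 15. [r1c4∈{1}] r1c4 is down to just 1 ⇒ r1c4=1.
Step 16. [r1c5∈{2}] r1c5's peers cover all but 2 ⇒ r1c5=2.
Step 17. [r4c6∈{3}] r4c6's peers cover all but 3, so r4c6=3.
Step 18. [r1c2∈{5}] r1c2's peers cover all but 5, so r1c2=5.
Step 19. [r5c4∈{5}] nothing but 5 survives at r5c4. So r5c4=5.
Step 20. [r6c1∈{5}] r6c1 is down to just 5 ⇒ r6c1=5.
Step 21. [r2c1∈{1}] nothing but 1 survives at r2c1. So r2c1=1.

Answer: 3 5 4 1 2 6 / 1 6 2 3 4 5 / 2 3 5 4 6 1 / 6 4 1 2 5 3 / 4 1 6 5 3 2 / 5 2 3 6 1 4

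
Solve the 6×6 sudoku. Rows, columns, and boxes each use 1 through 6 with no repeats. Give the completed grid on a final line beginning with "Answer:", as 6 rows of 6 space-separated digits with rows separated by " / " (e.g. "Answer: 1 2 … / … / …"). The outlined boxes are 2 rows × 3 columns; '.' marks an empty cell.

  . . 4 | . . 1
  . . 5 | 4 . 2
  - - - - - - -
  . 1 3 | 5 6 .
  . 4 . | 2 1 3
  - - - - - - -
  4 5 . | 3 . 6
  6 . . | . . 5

Step 1. [r2c5∈{3}] r2c5's peers cover all but 3. So r2c5=3.
Step 2. [r1c1∈{2,3}] 3 has one home in col 1: r1c1 ⇒ r1c1=3.
Step 3. [r1c2∈{2,6}] row 1 places 2 nowhere but r1c2, so r1c2=2.
Step 4. [r5c5∈{2}] r5c5 is down to just 2 ⇒ r5c5=2.
Step 5. [r5c3∈{1}] r5c3 is down to just 1 ⇒ r5c3=1.
Step 6. [r6c2∈{3}] r6c2 is down to just 3. So r6c2=3.
Step 7. [r6c4∈{1}] nothing but 1 survives at r6c4, so r6c4=1.
Step 8. [r3c6∈{4}] r3c6 has the single candidate 4. So r3c6=4.
Step 9. [r4c1∈{5}] r4c1 has the single candidate 5 ⇒ r4c1=5.
Step 10. [r2c2∈{6}] only 6 remains possible at r2c2. So r2c2=6.
Step 11. [r3c1∈{2}] r3c1 is down to just 2 ⇒ r3c1=2.
Step 12. [r4c3∈{6}] r4c3 is down to just 6. So r4c3=6.
Step 13. [r6c3∈{2}] r6c3's peers cover all but 2, so r6c3=2.
Step 14. [r6c5∈{4}] nothing but 4 survives at r6c5, so r6c5=4.
Step 15. [r2c1∈{1}] only 1 remains possible at r2c1. So r2c1=1.
Step 16. [r1c4∈{6}] r1c4's peers cover all but 6 ⇒ r1c4=6.
Step 17. [r1c5∈{5}] r1c5 has the single candidate 5. So r1c5=5.

Answer: 3 2 4 6 5 1 / 1 6 5 4 3 2 / 2 1 3 5 6 4 / 5 4 6 2 1 3 / 4 5 1 3 2 6 / 6 3 2 1 4 5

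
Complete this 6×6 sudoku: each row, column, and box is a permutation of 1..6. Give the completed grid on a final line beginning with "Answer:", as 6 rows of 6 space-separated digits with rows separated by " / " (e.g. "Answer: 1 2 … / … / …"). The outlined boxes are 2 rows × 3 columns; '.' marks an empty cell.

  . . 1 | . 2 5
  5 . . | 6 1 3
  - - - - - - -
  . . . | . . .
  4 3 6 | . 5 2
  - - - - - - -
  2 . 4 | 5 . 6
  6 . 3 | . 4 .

Step 1. [r6c6∈{1}] only 1 remains possible at r6c6. So r6c6=1.
Step 2. [r3c4∈{1,3,4}] 3 has one home in col 4: r3c4 ⇒ r3c4=3.
Step 3. [r2c2∈{2,4}] across row 2, 4 lands solely at r2c2 ⇒ r2c2=4.
Step 4. [r3c2∈{1,2,5}] across col 2, 2 lands solely at r3c2, so r3c2=2.
Step 5. [r5c5∈{3}] only 3 remains possible at r5c5. So r5c5=3.
Step 6. [r3c3∈{5}] only 5 remains possible at r3c3, so r3c3=5.
Step 7. [r1c4∈{4}] r1c4 is down to just 4, so r1c4=4.
Step 8. [r3c1∈{1}] only 1 remains possible at r3c1. So r3c1=1.
Step 9. [r6c4∈{2}] r6c4's peers cover all but 2. So r6c4=2.
Step 10. [r5c2∈{1}] r5c2 is down to just 1 ⇒ r5c2=1.
Step 11. [r2c3∈{2}] nothing but 2 survives at r2c3. So r2c3=2.
Step 12. [r1c2∈{6}] r1c2 has the single candidate 6, so r1c2=6.
Step 13. [r3c5∈{6}] nothing but 6 survives at r3c5 ⇒ r3c5=6.
Step 14. [r3c6∈{4}] r3c6 is down to just 4 ⇒ r3c6=4.
Step 15. [r1c1∈{3}] r1c1 has the single candidate 3 ⇒ r1c1=3.
Step 16. [r6c2∈{5}] r6c2 has the single candidate 5 ⇒ r6c2=5.
Step 17. [r4c4∈{1}] r4c4 has the single candidate 1, so r4c4=1.

Answer: 3 6 1 4 2 5 / 5 4 2 6 1 3 / 1 2 5 3 6 4 / 4 3 6 1 5 2 / 2 1 4 5 3 6 / 6 5 3 2 4 1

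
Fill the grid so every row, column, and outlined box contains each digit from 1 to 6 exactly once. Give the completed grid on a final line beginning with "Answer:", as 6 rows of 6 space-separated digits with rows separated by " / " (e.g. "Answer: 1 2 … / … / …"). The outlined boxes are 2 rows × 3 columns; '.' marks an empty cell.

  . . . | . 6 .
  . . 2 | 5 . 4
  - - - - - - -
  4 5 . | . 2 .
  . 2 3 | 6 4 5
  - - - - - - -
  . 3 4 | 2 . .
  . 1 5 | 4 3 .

Step 1. [r1c3∈{1}] r1c3's peers cover all but 1 ⇒ r1c3=1.
Step 2. [r1c4∈{3}] r1c4 has the single candidate 3, so r1c4=3.
Step 3. [r5c1∈{6}] r5c1 has the single candidate 6, so r5c1=6.
Step 4. [r5c6∈{1}] r5c6 has the single candidate 1. So r5c6=1.
Step 5. [r2c5∈{1}] only 1 remains possible at r2c5, so r2c5=1.
Step 6. [r3c3∈{6}] only 6 remains possible at r3c3, so r3c3=6.
Step 7. [r3c6∈{3}] only 3 remains possible at r3c6, so r3c6=3.
Step 8. [r1c6∈{2}] r1c6 has the single candidate 2. So r1c6=2.
Step 9. [r4c1∈{1}] r4c1's peers cover all but 1, so r4c1=1.
Step 10. [r2c2∈{6}] r2c2's peers cover all but 6. So r2c2=6.
Step 11. [r3c4∈{1}] r3c4 is down to just 1 ⇒ r3c4=1.
Step 12. [r1c1∈{5}] r1c1 has the single candidate 5, so r1c1=5.
Step 13. [r2c1∈{3}] nothing but 3 survives at r2c1. So r2c1=3.
Step 14. [r6c1∈{2}] nothing but 2 survives at r6c1. So r6c1=2.
Step 15. [r5c5∈{5}] only 5 remains possible at r5c5 ⇒ r5c5=5.
Step 16. [r6c6∈{6}] r6c6 has the single candidate 6 ⇒ r6c6=6.
Step 17. [r1c2∈{4}] r1c2 has the single candidate 4, so r1c2=4.

Answer: 5 4 1 3 6 2 / 3 6 2 5 1 4 / 4 5 6 1 2 3 / 1 2 3 6 4 5 / 6 3 4 2 5 1 / 2 1 5 4 3 6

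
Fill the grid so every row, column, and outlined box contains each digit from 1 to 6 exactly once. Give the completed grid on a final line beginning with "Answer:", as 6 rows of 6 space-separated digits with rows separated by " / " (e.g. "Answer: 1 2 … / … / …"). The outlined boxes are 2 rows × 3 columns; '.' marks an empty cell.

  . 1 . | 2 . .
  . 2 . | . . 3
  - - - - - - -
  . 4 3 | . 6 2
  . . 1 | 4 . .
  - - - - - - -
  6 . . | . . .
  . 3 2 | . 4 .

Step 1. [r4c6∈{5}] r4c6 is down to just 5, so r4c6=5.
Step 2. [r1c5∈{5}] nothing but 5 survives at r1c5. So r1c5=5.
Step 3. [r5c6∈{1}] only 1 remains possible at r5c6 ⇒ r5c6=1.
Step 4. [r5c2∈{5}] nothing but 5 survives at r5c2 ⇒ r5c2=5.
Step 5. [r2c3∈{4,5,6}] across col 3, 5 lands solely at r2c3. So r2c3=5.
Step 6. [r1c6∈{4,6}] across col 6, 4 lands solely at r1c6 ⇒ r1c6=4.
Step 7. [r2c4∈{1,6}] 6 has one home in row 2: r2c4 ⇒ r2c4=6.
Step 8. [r4c5∈{3}] r4c5's peers cover all but 3 ⇒ r4c5=3.
Step 9. [r1c3∈{6}] nothing but 6 survives at r1c3, so r1c3=6.
Step 10. [r2c5∈{1}] r2c5's peers cover all but 1 ⇒ r2c5=1.
Step 11. [r1c1∈{3}] r1c1 has the single candidate 3, so r1c1=3.
Step 12. [r5c4∈{3}] r5c4 is down to just 3. So r5c4=3.
Step 13. [r6c4∈{5}] only 5 remains possible at r6c4 ⇒ r6c4=5.
Step 14. [r3c4∈{1}] r3c4's peers cover all but 1 ⇒ r3c4=1.
Step 15. [r2c1∈{4}] r2c1's peers cover all but 4. So r2c1=4.
Step 16. [r6c6∈{6}] r6c6's peers cover all but 6 ⇒ r6c6=6.
Step 17. [r6c1∈{1}] r6c1 is down to just 1. So r6c1=1.
Step 18. [r5c3∈{4}] r5c3 is down to just 4, so r5c3=4.
Step 19. [r5c5∈{2}] only 2 remains possible at r5c5. So r5c5=2.
Step 20. [r4c2∈{6}] only 6 remains possible at r4c2. So r4c2=6.
Step 21. [r3c1∈{5}] r3c1 has the single candidate 5, so r3c1=5.
Step 22. [r4c1∈{2}] only 2 remains possible at r4c1, so r4c1=2.

Answer: 3 1 6 2 5 4 / 4 2 5 6 1 3 / 5 4 3 1 6 2 / 2 6 1 4 3 5 / 6 5 4 3 2 1 / 1 3 2 5 4 6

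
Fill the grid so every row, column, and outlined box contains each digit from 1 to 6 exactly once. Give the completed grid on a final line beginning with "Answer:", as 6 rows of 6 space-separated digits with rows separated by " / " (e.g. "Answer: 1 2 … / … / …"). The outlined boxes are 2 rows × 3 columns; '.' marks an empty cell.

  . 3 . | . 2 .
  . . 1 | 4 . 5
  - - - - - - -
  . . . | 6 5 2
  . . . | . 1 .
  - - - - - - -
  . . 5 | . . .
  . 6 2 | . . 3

Step 1. [r5c1∈{1,3,4}] r5c1 is the only open cell in row 5 admitting 3. So r5c1=3.
Step 2. [r4c6∈{4}] only 4 remains possible at r4c6 ⇒ r4c6=4.
Step 3. [r1c4∈{1}] only 1 remains possible at r1c4, so r1c4=1.
Step 4. [r1c6∈{6}] r1c6's peers cover all but 6, so r1c6=6.
Step 5. [r6c1∈{1,4}] 1 has one home in row 6: r6c1, so r6c1=1.
Step 6. [r3c1∈{4}] r3c1 has the single candidate 4. So r3c1=4.
Step 7. [r4c3∈{3,6}] col 3 places 6 nowhere but r4c3, so r4c3=6.
Step 8. [r4c2∈{2,5}] in col 2, 5 fits only at r4c2, so r4c2=5.
Step 9. [r2c2∈{2}] only 2 remains possible at r2c2. So r2c2=2.
Step 10. [r5c5∈{4,6}] in row 5, 6 fits only at r5c5, so r5c5=6.
Step 11. [r1c3∈{4}] r1c3 is down to just 4 ⇒ r1c3=4.
Step 12. [r3c3∈{3}] nothing but 3 survives at r3c3. So r3c3=3.
Step 13. [r5c2∈{4}] r5c2 is down to just 4 ⇒ r5c2=4.
Step 14. [r4c4∈{3}] r4c4's peers cover all but 3, so r4c4=3.
Step 15. [r2c5∈{3}] r2c5 is down to just 3. So r2c5=3.
Step 16. [r5c4∈{2}] r5c4 is down to just 2, so r5c4=2.
Step 17. [r4c1∈{2}] only 2 remains possible at r4c1. So r4c1=2.
Step 18. [r6c4∈{5}] r6c4 has the single candidate 5 ⇒ r6c4=5.
Step 19. [r2c1∈{6}] only 6 remains possible at r2c1. So r2c1=6.
Step 20. [r1c1∈{5}] r1c1's peers cover all but 5. So r1c1=5.
Step 21. [r3c2∈{1}] r3c2 is down to just 1, so r3c2=1.
Step 22. [r6c5∈{4}] r6c5 is down to just 4 ⇒ r6c5=4.
Step 23. [r5c6∈{1}] r5c6 is down to just 1 ⇒ r5c6=1.

Answer: 5 3 4 1 2 6 / 6 2 1 4 3 5 / 4 1 3 6 5 2 / 2 5 6 3 1 4 / 3 4 5 2 6 1 / 1 6 2 5 4 3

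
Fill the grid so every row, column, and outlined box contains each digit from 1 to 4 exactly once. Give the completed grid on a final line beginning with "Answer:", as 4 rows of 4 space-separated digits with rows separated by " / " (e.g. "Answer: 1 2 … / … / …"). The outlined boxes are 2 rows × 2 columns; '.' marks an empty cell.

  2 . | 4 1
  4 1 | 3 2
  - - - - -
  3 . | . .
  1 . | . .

Step 1. [r4c3∈{2}] r4c3 is down to just 2. So r4c3=2.
Step 2. [r3c4∈{4}] r3c4 is down to just 4, so r3c4=4.
Step 3. [r1c2∈{3}] r1c2's peers cover all but 3, so r1c2=3.
Step 4. [r3c3∈{1}] r3c3's peers cover all but 1. So r3c3=1.
Step 5. [r3c2∈{2}] nothing but 2 survives at r3c2, so r3c2=2.
Step 6. [r4c4∈{3}] r4c4's peers cover all but 3, so r4c4=3.
Step 7. [r4c2∈{4}] r4c2's peers cover all but 4 ⇒ r4c2=4.

Answer: 2 3 4 1 / 4 1 3 2 / 3 2 1 4 / 1 4 2 3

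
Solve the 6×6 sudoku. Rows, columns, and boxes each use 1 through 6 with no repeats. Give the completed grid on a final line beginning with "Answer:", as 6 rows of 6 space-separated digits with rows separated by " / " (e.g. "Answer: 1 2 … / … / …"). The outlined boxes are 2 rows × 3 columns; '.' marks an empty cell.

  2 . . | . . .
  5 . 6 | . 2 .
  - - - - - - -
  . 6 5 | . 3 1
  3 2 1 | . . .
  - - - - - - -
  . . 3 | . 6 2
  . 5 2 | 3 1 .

Step 1. [r6c6∈{4}] nothing but 4 survives at r6c6 ⇒ r6c6=4.
Step 2. [r1c3∈{4}] nothing but 4 survives at r1c3 ⇒ r1c3=4.
Step 3. [r2c4∈{1,4}] row 2 places 4 nowhere but r2c4 ⇒ r2c4=4.
Step 4. [r2c2∈{1,3}] row 2 places 1 nowhere but r2c2. So r2c2=1.
Step 5. [r1c5∈{5}] r1c5 has the single candidate 5. So r1c5=5.
Step 6. [r4c6∈{5,6}] across col 6, 5 lands solely at r4c6 ⇒ r4c6=5.
Step 7. [r1c6∈{3,6}] r1c6 is the only open cell in col 6 admitting 6, so r1c6=6.
Step 8. [r5c1∈{1,4}] r5c1 is the only open cell in row 5 admitting 1 ⇒ r5c1=1.
Step 9. [r5c4∈{5}] r5c4's peers cover all but 5, so r5c4=5.
Step 10. [r4c5∈{4}] only 4 remains possible at r4c5, so r4c5=4.
Step 11. [r1c4∈{1}] r1c4 is down to just 1, so r1c4=1.
Step 12. [r3c1∈{4}] nothing but 4 survives at r3c1. So r3c1=4.
Step 13. [r2c6∈{3}] r2c6's peers cover all but 3. So r2c6=3.
Step 14. [r1c2∈{3}] r1c2 has the single candidate 3. So r1c2=3.
Step 15. [r3c4∈{2}] r3c4 is down to just 2, so r3c4=2.
Step 16. [r4c4∈{6}] nothing but 6 survives at r4c4. So r4c4=6.
Step 17. [r6c1∈{6}] r6c1's peers cover all but 6 ⇒ r6c1=6.
Step 18. [r5c2∈{4}] only 4 remains possible at r5c2 ⇒ r5c2=4.

Answer: 2 3 4 1 5 6 / 5 1 6 4 2 3 / 4 6 5 2 3 1 / 3 2 1 6 4 5 / 1 4 3 5 6 2 / 6 5 2 3 1 4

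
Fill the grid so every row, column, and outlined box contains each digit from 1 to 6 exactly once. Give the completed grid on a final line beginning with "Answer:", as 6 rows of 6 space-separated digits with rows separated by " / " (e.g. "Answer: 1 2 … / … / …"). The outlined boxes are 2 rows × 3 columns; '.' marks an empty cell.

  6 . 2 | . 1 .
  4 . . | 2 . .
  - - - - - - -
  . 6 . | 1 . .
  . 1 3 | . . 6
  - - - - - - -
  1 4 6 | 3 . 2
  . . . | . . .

Step 1. [r6c3∈{5}] r6c3's peers cover all but 5, so r6c3=5.
Step 2. [r2c5∈{3,5,6}] across row 2, 6 lands solely at r2c5, so r2c5=6.
Step 3. [r3c5∈{2,3,4,5}] across col 5, 3 lands solely at r3c5. So r3c5=3.
Step 4. [r3c1∈{2,5}] across row 3, 2 lands solely at r3c1, so r3c1=2.
Step 5. [r3c6∈{4,5}] r3c6 is the only open cell in row 3 admitting 5, so r3c6=5.
Step 6. [r4c4∈{4}] r4c4 is down to just 4. So r4c4=4.
Step 7. [r2c2∈{3,5}] r2c2 is the only open cell in row 2 admitting 5. So r2c2=5.
Step 8. [r1c2∈{3}] nothing but 3 survives at r1c2, so r1c2=3.
Step 9. [r6c5∈{4}] nothing but 4 survives at r6c5, so r6c5=4.
Step 10. [r5c5∈{5}] only 5 remains possible at r5c5, so r5c5=5.
Step 11. [r1c4∈{5}] only 5 remains possible at r1c4. So r1c4=5.
Step 12. [r2c6∈{3}] r2c6's peers cover all but 3 ⇒ r2c6=3.
Step 13. [r1c6∈{4}] r1c6 has the single candidate 4, so r1c6=4.
Step 14. [r2c3∈{1}] r2c3 has the single candidate 1 ⇒ r2c3=1.
Step 15. [r6c4∈{6}] r6c4 has the single candidate 6. So r6c4=6.
Step 16. [r6c6∈{1}] r6c6 has the single candidate 1, so r6c6=1.
Step 17. [r6c1∈{3}] r6c1 is down to just 3, so r6c1=3.
Step 18. [r4c5∈{2}] nothing but 2 survives at r4c5 ⇒ r4c5=2.
Step 19. [r6c2∈{2}] only 2 remains possible at r6c2. So r6c2=2.
Step 20. [r4c1∈{5}] r4c1 has the single candidate 5, so r4c1=5.
Step 21. [r3c3∈{4}] r3c3 is down to just 4. So r3c3=4.

Answer: 6 3 2 5 1 4 / 4 5 1 2 6 3 / 2 6 4 1 3 5 / 5 1 3 4 2 6 / 1 4 6 3 5 2 / 3 2 5 6 4 1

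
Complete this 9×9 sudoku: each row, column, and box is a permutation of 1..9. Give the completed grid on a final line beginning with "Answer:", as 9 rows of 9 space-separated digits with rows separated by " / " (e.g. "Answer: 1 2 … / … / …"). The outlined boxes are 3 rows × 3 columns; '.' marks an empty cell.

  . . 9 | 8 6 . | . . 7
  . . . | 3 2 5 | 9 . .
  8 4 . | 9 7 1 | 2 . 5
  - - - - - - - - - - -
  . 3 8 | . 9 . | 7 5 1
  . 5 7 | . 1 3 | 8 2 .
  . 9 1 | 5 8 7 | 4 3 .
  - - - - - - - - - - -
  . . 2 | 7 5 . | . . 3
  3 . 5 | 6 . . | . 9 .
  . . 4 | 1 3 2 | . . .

Step 1. [r8c2∈{1,7,8}] 7 has one home in row 8: r8c2 ⇒ r8c2=7.
Step 2. [r2c3∈{6}] r2c3's peers cover all but 6. So r2c3=6.
Step 3. [r2c2∈{1}] only 1 remains possible at r2c2. So r2c2=1.
Step 4. [r7c1∈{1,6,9}] r7c1 is the only open cell in col 1 admitting 1, so r7c1=1.
Step 5. [r7c7∈{6}] nothing but 6 survives at r7c7. So r7c7=6.
Step 6. [r9c9∈{8}] r9c9 has the single candidate 8 ⇒ r9c9=8.
Step 7. [r1c6∈{4}] only 4 remains possible at r1c6 ⇒ r1c6=4.
Step 8. [r6c1∈{2,6}] r6c1 is the only open cell in row 6 admitting 2. So r6c1=2.
Step 9. [r2c9∈{4}] nothing but 4 survives at r2c9. So r2c9=4.
Step 10. [r5c4∈{4}] r5c4 is down to just 4. So r5c4=4.
Step 11. [r5c1∈{6}] r5c1 has the single candidate 6. So r5c1=6.
Step 12. [r1c7∈{1,3}] 3 has one home in row 1: r1c7 ⇒ r1c7=3.
Step 13. [r7c6∈{8,9}] r7c6 is the only open cell in row 7 admitting 9 ⇒ r7c6=9.
Step 14. [r2c8∈{8}] r2c8 is down to just 8, so r2c8=8.
Step 15. [r6c9∈{6}] r6c9 is down to just 6, so r6c9=6.
Step 16. [r8c7∈{1}] nothing but 1 survives at r8c7 ⇒ r8c7=1.
Step 17. [r8c5∈{4}] only 4 remains possible at r8c5. So r8c5=4.
Step 18. [r4c4∈{2}] r4c4 has the single candidate 2, so r4c4=2.
Step 19. [r1c1∈{5}] nothing but 5 survives at r1c1 ⇒ r1c1=5.
Step 20. [r9c2∈{6}] only 6 remains possible at r9c2. So r9c2=6.
Step 21. [r9c8∈{7}] r9c8 is down to just 7 ⇒ r9c8=7.
Step 22. [r7c8∈{4}] r7c8 has the single candidate 4. So r7c8=4.
Step 23. [r1c2∈{2}] r1c2 has the single candidate 2. So r1c2=2.
Step 24. [r2c1∈{7}] only 7 remains possible at r2c1. So r2c1=7.
Step 25. [r4c6∈{6}] nothing but 6 survives at r4c6, so r4c6=6.
Step 26. [r9c1∈{9}] r9c1 is down to just 9. So r9c1=9.
Step 27. [r8c6∈{8}] nothing but 8 survives at r8c6. So r8c6=8.
Step 28. [r4c1∈{4}] r4c1's peers cover all but 4, so r4c1=4.
Step 29. [r5c9∈{9}] r5c9's peers cover all but 9, so r5c9=9.
Step 30. [r8c9∈{2}] r8c9 is down to just 2. So r8c9=2.
Step 31. [r3c3∈{3}] r3c3 is down to just 3 ⇒ r3c3=3.
Step 32. [r7c2∈{8}] r7c2 is down to just 8. So r7c2=8.
Step 33. [r3c8∈{6}] r3c8 has the single candidate 6, so r3c8=6.
Step 34. [r1c8∈{1}] nothing but 1 survives at r1c8, so r1c8=1.
Step 35. [r9c7∈{5}] r9c7's peers cover all but 5 ⇒ r9c7=5.

Answer: 5 2 9 8 6 4 3 1 7 / 7 1 6 3 2 5 9 8 4 / 8 4 3 9 7 1 2 6 5 / 4 3 8 2 9 6 7 5 1 / 6 5 7 4 1 3 8 2 9 / 2 9 1 5 8 7 4 3 6 / 1 8 2 7 5 9 6 4 3 / 3 7 5 6 4 8 1 9 2 / 9 6 4 1 3 2 5 7 8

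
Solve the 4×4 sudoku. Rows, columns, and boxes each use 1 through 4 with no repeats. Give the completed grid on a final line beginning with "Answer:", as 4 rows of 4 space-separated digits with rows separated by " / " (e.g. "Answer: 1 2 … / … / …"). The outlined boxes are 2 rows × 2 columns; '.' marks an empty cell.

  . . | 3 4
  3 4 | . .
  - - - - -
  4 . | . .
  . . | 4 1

Step 1. [r3c3∈{2}] r3c3's peers cover all but 2. So r3c3=2.
Step 2. [r4c2∈{2,3}] in row 4, 3 fits only at r4c2, so r4c2=3.
Step 3. [r1c1∈{1,2}] 1 has one home in col 1: r1c1, so r1c1=1.
Step 4. [r3c4∈{3}] nothing but 3 survives at r3c4 ⇒ r3c4=3.
Step 5. [r2c4∈{2}] r2c4 has the single candidate 2 ⇒ r2c4=2.
Step 6. [r4c1∈{2}] r4c1's peers cover all but 2 ⇒ r4c1=2.
Step 7. [r2c3∈{1}] only 1 remains possible at r2c3, so r2c3=1.
Step 8. [r3c2∈{1}] only 1 remains possible at r3c2 ⇒ r3c2=1.
Step 9. [r1c2∈{2}] r1c2 is down to just 2, so r1c2=2.

Answer: 1 2 3 4 / 3 4 1 2 / 4 1 2 3 / 2 3 4 1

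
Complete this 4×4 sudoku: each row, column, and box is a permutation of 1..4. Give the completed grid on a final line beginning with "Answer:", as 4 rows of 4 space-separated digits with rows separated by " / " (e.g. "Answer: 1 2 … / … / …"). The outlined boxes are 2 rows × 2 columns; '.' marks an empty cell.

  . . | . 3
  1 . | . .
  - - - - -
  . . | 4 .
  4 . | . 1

Step 1. [r2c2∈{2,3,4}] r2c2 is the only open cell in row 2 admitting 3 ⇒ r2c2=3.
Step 2. [r4c2∈{2}] r4c2's peers cover all but 2 ⇒ r4c2=2.
Step 3. [r2c3∈{2}] nothing but 2 survives at r2c3 ⇒ r2c3=2.
Step 4. [r1c1∈{2}] nothing but 2 survives at r1c1. So r1c1=2.
Step 5. [r3c4∈{2}] r3c4's peers cover all but 2. So r3c4=2.
Step 6. [r4c3∈{3}] r4c3 has the single candidate 3, so r4c3=3.
Step 7. [r1c3∈{1}] r1c3 has the single candidate 1, so r1c3=1.
Step 8. [r2c4∈{4}] r2c4 is down to just 4, so r2c4=4.
Step 9. [r3c2∈{1}] r3c2 is down to just 1, so r3c2=1.
Step 10. [r3c1∈{3}] nothing but 3 survives at r3c1, so r3c1=3.
Step 11. [r1c2∈{4}] r1c2 has the single candidate 4 ⇒ r1c2=4.

Answer: 2 4 1 3 / 1 3 2 4 / 3 1 4 2 / 4 2 3 1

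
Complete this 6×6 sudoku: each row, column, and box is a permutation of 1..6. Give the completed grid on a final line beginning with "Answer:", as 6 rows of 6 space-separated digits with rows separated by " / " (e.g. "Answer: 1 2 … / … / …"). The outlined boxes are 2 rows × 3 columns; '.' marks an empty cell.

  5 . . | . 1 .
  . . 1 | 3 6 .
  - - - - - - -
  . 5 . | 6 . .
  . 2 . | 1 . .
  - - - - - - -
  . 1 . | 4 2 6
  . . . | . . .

Step 1. [r5c1∈{3}] nothing but 3 survives at r5c1 ⇒ r5c1=3.
Step 2. [r2c2∈{4}] r2c2 has the single candidate 4, so r2c2=4.
Step 3. [r3c6∈{2,3,4}] across row 3, 2 lands solely at r3c6. So r3c6=2.
Step 4. [r6c4∈{5}] r6c4 is down to just 5. So r6c4=5.
Step 5. [r6c5∈{3}] r6c5 has the single candidate 3. So r6c5=3.
Step 6. [r3c5∈{4}] r3c5's peers cover all but 4, so r3c5=4.
Step 7. [r6c2∈{6}] nothing but 6 survives at r6c2, so r6c2=6.
Step 8. [r1c3∈{2,3,6}] in row 1, 6 fits only at r1c3 ⇒ r1c3=6.
Step 9. [r4c6∈{3,5}] across col 6, 3 lands solely at r4c6. So r4c6=3.
Step 10. [r4c3∈{4}] r4c3 is down to just 4 ⇒ r4c3=4.
Step 11. [r2c1∈{2}] nothing but 2 survives at r2c1, so r2c1=2.
Step 12. [r3c3∈{3}] r3c3's peers cover all but 3, so r3c3=3.
Step 13. [r6c3∈{2}] r6c3 is down to just 2 ⇒ r6c3=2.
Step 14. [r3c1∈{1}] nothing but 1 survives at r3c1. So r3c1=1.
Step 15. [r1c2∈{3}] r1c2 is down to just 3 ⇒ r1c2=3.
Step 16. [r2c6∈{5}] r2c6's peers cover all but 5. So r2c6=5.
Step 17. [r6c1∈{4}] r6c1 is down to just 4 ⇒ r6c1=4.
Step 18. [r1c6∈{4}] r1c6 has the single candidate 4 ⇒ r1c6=4.
Step 19. [r4c1∈{6}] r4c1's peers cover all but 6. So r4c1=6.
Step 20. [r6c6∈{1}] only 1 remains possible at r6c6 ⇒ r6c6=1.
Step 21. [r4c5∈{5}] r4c5 has the single candidate 5. So r4c5=5.
Step 22. [r1c4∈{2}] only 2 remains possible at r1c4 ⇒ r1c4=2.
Step 23. [r5c3∈{5}] r5c3 is down to just 5. So r5c3=5.

Answer: 5 3 6 2 1 4 / 2 4 1 3 6 5 / 1 5 3 6 4 2 / 6 2 4 1 5 3 / 3 1 5 4 2 6 / 4 6 2 5 3 1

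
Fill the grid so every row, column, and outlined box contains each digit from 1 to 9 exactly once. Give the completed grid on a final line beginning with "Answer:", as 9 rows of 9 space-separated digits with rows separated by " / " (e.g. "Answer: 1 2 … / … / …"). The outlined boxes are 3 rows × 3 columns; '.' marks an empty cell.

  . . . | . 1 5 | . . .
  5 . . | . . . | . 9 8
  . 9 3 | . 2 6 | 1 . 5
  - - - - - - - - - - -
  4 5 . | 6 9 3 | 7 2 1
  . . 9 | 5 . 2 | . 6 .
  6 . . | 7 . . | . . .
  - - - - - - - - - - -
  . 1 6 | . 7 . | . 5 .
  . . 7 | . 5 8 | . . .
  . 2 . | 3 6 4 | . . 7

Step 1. [r8c2∈{3,4}] box 7 places 4 nowhere but r8c2, so r8c2=4.
Step 2. [r1c1∈{2,7,8}] across col 1, 2 lands solely at r1c1, so r1c1=2.
Step 3. [r4c3∈{8}] r4c3 has the single candidate 8, so r4c3=8.
Step 4. [r1c3∈{4}] nothing but 4 survives at r1c3. So r1c3=4.
Step 5. [r2c7∈{2,3,4,6}] r2c7 is the only open cell in row 2 admitting 2, so r2c7=2.
Step 6. [r7c6∈{9}] r7c6 is down to just 9. So r7c6=9.
Step 7. [r6c2∈{3}] r6c2's peers cover all but 3. So r6c2=3.
Step 8. [r1c2∈{6,7,8}] 8 has one home in col 2: r1c2, so r1c2=8.
Step 9. [r3c8∈{4,7}] box 3 places 4 nowhere but r3c8, so r3c8=4.
Step 10. [r6c8∈{8}] only 8 remains possible at r6c8, so r6c8=8.
Step 11. [r6c5∈{4}] only 4 remains possible at r6c5 ⇒ r6c5=4.
Step 12. [r7c4∈{2}] r7c4 is down to just 2. So r7c4=2.
Step 13. [r8c9∈{2,3,6,9}] 2 has one home in row 8: r8c9 ⇒ r8c9=2.
Step 14. [r8c7∈{3,6,9}] across row 8, 6 lands solely at r8c7. So r8c7=6.
Step 15. [r1c7∈{3}] r1c7 has the single candidate 3. So r1c7=3.
Step 16. [r9c7∈{8,9}] r9c7 is the only open cell in box 9 admitting 9, so r9c7=9.
Step 17. [r8c8∈{1,3}] across col 8, 3 lands solely at r8c8, so r8c8=3.
Step 18. [r5c2∈{7}] r5c2 is down to just 7. So r5c2=7.
Step 19. [r7c7∈{4,8}] in col 7, 8 fits only at r7c7 ⇒ r7c7=8.
Step 20. [r6c6∈{1}] r6c6's peers cover all but 1. So r6c6=1.
Step 21. [r5c9∈{3,4}] row 5 places 3 nowhere but r5c9, so r5c9=3.
Step 22. [r9c3∈{5}] r9c3 has the single candidate 5, so r9c3=5.
Step 23. [r2c5∈{3}] r2c5's peers cover all but 3, so r2c5=3.
Step 24. [r3c1∈{7}] nothing but 7 survives at r3c1. So r3c1=7.
Step 25. [r3c4∈{8}] r3c4 has the single candidate 8 ⇒ r3c4=8.
Step 26. [r5c7∈{4}] nothing but 4 survives at r5c7 ⇒ r5c7=4.
Step 27. [r1c8∈{7}] nothing but 7 survives at r1c8 ⇒ r1c8=7.
Step 28. [r9c1∈{8}] r9c1 is down to just 8 ⇒ r9c1=8.
Step 29. [r8c1∈{9}] only 9 remains possible at r8c1, so r8c1=9.
Step 30. [r7c9∈{4}] nothing but 4 survives at r7c9. So r7c9=4.
Step 31. [r2c2∈{6}] only 6 remains possible at r2c2. So r2c2=6.
Step 32. [r6c3∈{2}] only 2 remains possible at r6c3. So r6c3=2.
Step 33. [r9c8∈{1}] nothing but 1 survives at r9c8, so r9c8=1.
Step 34. [r8c4∈{1}] r8c4 is down to just 1. So r8c4=1.
Step 35. [r2c6∈{7}] r2c6's peers cover all but 7 ⇒ r2c6=7.
Step 36. [r5c1∈{1}] r5c1 is down to just 1 ⇒ r5c1=1.
Step 37. [r5c5∈{8}] only 8 remains possible at r5c5. So r5c5=8.
Step 38. [r6c9∈{9}] nothing but 9 survives at r6c9, so r6c9=9.
Step 39. [r6c7∈{5}] r6c7 has the single candidate 5, so r6c7=5.
Step 40. [r7c1∈{3}] r7c1's peers cover all but 3 ⇒ r7c1=3.
Step 41. [r2c4∈{4}] r2c4 is down to just 4. So r2c4=4.
Step 42. [r1c4∈{9}] nothing but 9 survives at r1c4, so r1c4=9.
Step 43. [r2c3∈{1}] r2c3's peers cover all but 1, so r2c3=1.
Step 44. [r1c9∈{6}] r1c9's peers cover all but 6, so r1c9=6.

Answer: 2 8 4 9 1 5 3 7 6 / 5 6 1 4 3 7 2 9 8 / 7 9 3 8 2 6 1 4 5 / 4 5 8 6 9 3 7 2 1 / 1 7 9 5 8 2 4 6 3 / 6 3 2 7 4 1 5 8 9 / 3 1 6 2 7 9 8 5 4 / 9 4 7 1 5 8 6 3 2 / 8 2 5 3 6 4 9 1 7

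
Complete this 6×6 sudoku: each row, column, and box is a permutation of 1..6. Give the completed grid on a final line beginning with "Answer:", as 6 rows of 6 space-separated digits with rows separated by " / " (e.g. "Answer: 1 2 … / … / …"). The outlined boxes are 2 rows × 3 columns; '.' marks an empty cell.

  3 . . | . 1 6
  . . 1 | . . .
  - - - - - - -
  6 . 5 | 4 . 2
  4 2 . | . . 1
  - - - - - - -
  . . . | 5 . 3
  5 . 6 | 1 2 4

Step 1. [r3c5∈{3}] r3c5's peers cover all but 3. So r3c5=3.
Step 2. [r2c1∈{2}] r2c1 is down to just 2, so r2c1=2.
Step 3. [r1c3∈{4}] r1c3 is down to just 4, so r1c3=4.
Step 4. [r2c6∈{5}] only 5 remains possible at r2c6. So r2c6=5.
Step 5. [r4c4∈{6}] only 6 remains possible at r4c4. So r4c4=6.
Step 6. [r5c1∈{1}] only 1 remains possible at r5c1. So r5c1=1.
Step 7. [r5c2∈{4}] only 4 remains possible at r5c2 ⇒ r5c2=4.
Step 8. [r1c4∈{2}] r1c4 is down to just 2. So r1c4=2.
Step 9. [r6c2∈{3}] only 3 remains possible at r6c2. So r6c2=3.
Step 10. [r5c5∈{6}] r5c5's peers cover all but 6 ⇒ r5c5=6.
Step 11. [r1c2∈{5}] r1c2's peers cover all but 5 ⇒ r1c2=5.
Step 12. [r5c3∈{2}] r5c3's peers cover all but 2. So r5c3=2.
Step 13. [r2c5∈{4}] only 4 remains possible at r2c5. So r2c5=4.
Step 14. [r3c2∈{1}] r3c2's peers cover all but 1 ⇒ r3c2=1.
Step 15. [r2c2∈{6}] r2c2 has the single candidate 6, so r2c2=6.
Step 16. [r4c5∈{5}] r4c5 has the single candidate 5, so r4c5=5.
Step 17. [r2c4∈{3}] r2c4 has the single candidate 3, so r2c4=3.
Step 18. [r4c3∈{3}] r4c3 has the single candidate 3, so r4c3=3.

Answer: 3 5 4 2 1 6 / 2 6 1 3 4 5 / 6 1 5 4 3 2 / 4 2 3 6 5 1 / 1 4 2 5 6 3 / 5 3 6 1 2 4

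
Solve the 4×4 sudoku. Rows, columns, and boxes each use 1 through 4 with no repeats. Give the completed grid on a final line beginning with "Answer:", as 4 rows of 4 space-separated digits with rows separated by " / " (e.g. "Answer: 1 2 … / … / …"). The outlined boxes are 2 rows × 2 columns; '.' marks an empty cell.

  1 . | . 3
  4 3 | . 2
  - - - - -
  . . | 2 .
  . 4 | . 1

Step 1. [r4c3∈{3}] r4c3 has the single candidate 3. So r4c3=3.
Step 2. [r3c2∈{1}] nothing but 1 survives at r3c2, so r3c2=1.
Step 3. [r1c2∈{2}] r1c2's peers cover all but 2, so r1c2=2.
Step 4. [r2c3∈{1}] nothing but 1 survives at r2c3 ⇒ r2c3=1.
Step 5. [r1c3∈{4}] nothing but 4 survives at r1c3. So r1c3=4.
Step 6. [r3c4∈{4}] r3c4 is down to just 4. So r3c4=4.
Step 7. [r3c1∈{3}] r3c1 is down to just 3. So r3c1=3.
Step 8. [r4c1∈{2}] nothing but 2 survives at r4c1, so r4c1=2.

Answer: 1 2 4 3 / 4 3 1 2 / 3 1 2 4 / 2 4 3 1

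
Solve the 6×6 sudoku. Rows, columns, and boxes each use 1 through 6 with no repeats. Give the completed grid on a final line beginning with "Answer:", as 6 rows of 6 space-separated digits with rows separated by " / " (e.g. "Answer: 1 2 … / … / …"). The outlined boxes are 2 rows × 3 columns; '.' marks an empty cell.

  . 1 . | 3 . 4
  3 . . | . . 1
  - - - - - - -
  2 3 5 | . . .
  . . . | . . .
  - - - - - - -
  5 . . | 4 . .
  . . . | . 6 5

Step 1. [r2c4∈{2,5,6}] across box 2, 6 lands solely at r2c4. So r2c4=6.
Step 2. [r6c3∈{1,2,3,4}] 3 has one home in row 6: r6c3. So r6c3=3.
Step 3. [r3c4∈{1}] only 1 remains possible at r3c4. So r3c4=1.
Step 4. [r6c4∈{2}] r6c4 is down to just 2. So r6c4=2.
Step 5. [r2c2∈{2,4,5}] across col 2, 5 lands solely at r2c2 ⇒ r2c2=5.
Step 6. [r2c5∈{2}] r2c5 has the single candidate 2 ⇒ r2c5=2.
Step 7. [r6c1∈{1,4}] in row 6, 1 fits only at r6c1. So r6c1=1.
Step 8. [r4c1∈{4,6}] across col 1, 4 lands solely at r4c1 ⇒ r4c1=4.
Step 9. [r4c2∈{6}] r4c2's peers cover all but 6. So r4c2=6.
Step 10. [r5c6∈{3}] r5c6's peers cover all but 3 ⇒ r5c6=3.
Step 11. [r5c3∈{2,6}] in row 5, 6 fits only at r5c3 ⇒ r5c3=6.
Step 12. [r4c4∈{5}] nothing but 5 survives at r4c4 ⇒ r4c4=5.
Step 13. [r4c5∈{3}] r4c5 has the single candidate 3, so r4c5=3.
Step 14. [r3c5∈{4}] r3c5 is down to just 4, so r3c5=4.
Step 15. [r1c5∈{5}] r1c5's peers cover all but 5, so r1c5=5.
Step 16. [r6c2∈{4}] r6c2's peers cover all but 4, so r6c2=4.
Step 17. [r5c2∈{2}] r5c2's peers cover all but 2. So r5c2=2.
Step 18. [r4c3∈{1}] only 1 remains possible at r4c3. So r4c3=1.
Step 19. [r2c3∈{4}] nothing but 4 survives at r2c3. So r2c3=4.
Step 20. [r3c6∈{6}] r3c6 is down to just 6 ⇒ r3c6=6.
Step 21. [r5c5∈{1}] r5c5 has the single candidate 1, so r5c5=1.
Step 22. [r4c6∈{2}] only 2 remains possible at r4c6 ⇒ r4c6=2.
Step 23. [r1c3∈{2}] nothing but 2 survives at r1c3. So r1c3=2.
Step 24. [r1c1∈{6}] r1c1's peers cover all but 6 ⇒ r1c1=6.

Answer: 6 1 2 3 5 4 / 3 5 4 6 2 1 / 2 3 5 1 4 6 / 4 6 1 5 3 2 / 5 2 6 4 1 3 / 1 4 3 2 6 5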